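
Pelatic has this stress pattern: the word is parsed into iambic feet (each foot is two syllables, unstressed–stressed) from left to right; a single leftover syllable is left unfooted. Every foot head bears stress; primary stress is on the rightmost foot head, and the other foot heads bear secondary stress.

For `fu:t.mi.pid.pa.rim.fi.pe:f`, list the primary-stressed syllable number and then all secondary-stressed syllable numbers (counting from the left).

Parse left to right into iambic (σˈσ) feet: (fu:t.ˈmi) (pid.ˈpa) (rim.ˈfi) pe:f. Syllable 7 is left unfooted.
Foot heads (stressed positions): 2, 4, 6.
End Rule Rightmost: primary stress on the rightmost head = syllable 6.
Secondary stress on 2, 4: fu:t.ˌmi.pid.ˌpa.rim.ˈfi.pe:f.

primary 6, secondary 2, 4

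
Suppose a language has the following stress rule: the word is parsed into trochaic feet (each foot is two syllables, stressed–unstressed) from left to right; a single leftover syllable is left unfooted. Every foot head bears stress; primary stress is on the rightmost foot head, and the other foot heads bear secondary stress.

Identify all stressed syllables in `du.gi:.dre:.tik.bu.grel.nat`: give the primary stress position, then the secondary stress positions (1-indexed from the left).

Parse left to right into trochaic (ˈσσ) feet: (ˈdu.gi:) (ˈdre:.tik) (ˈbu.grel) nat. Syllable 7 is left unfooted.
Foot heads (stressed positions): 1, 3, 5.
End Rule Rightmost: primary stress on the rightmost head = syllable 5.
Secondary stress on 1, 3: ˌdu.gi:.ˌdre:.tik.ˈbu.grel.nat.

primary 5, secondary 1, 3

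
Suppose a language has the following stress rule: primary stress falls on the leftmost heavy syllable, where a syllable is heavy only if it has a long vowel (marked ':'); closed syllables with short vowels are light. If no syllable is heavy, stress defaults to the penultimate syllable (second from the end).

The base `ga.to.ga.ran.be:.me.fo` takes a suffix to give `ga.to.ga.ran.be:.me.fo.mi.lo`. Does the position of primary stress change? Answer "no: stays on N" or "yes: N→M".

no: stays on 5

Base `ga.to.ga.ran.be:.me.fo` (7 syllables):
  Weights: 1 ga L, 2 to L, 3 ga L, 4 ran L, 5 be: H, 6 me L, 7 fo L.
  Heavy syllables in the domain: 5. The leftmost is syllable 5 (be:).
  → primary stress on syllable 5.
Suffixed `ga.to.ga.ran.be:.me.fo.mi.lo` (9 syllables):
  Weights: 1 ga L, 2 to L, 3 ga L, 4 ran L, 5 be: H, 6 me L, 7 fo L, 8 mi L, 9 lo L.
  Heavy syllables in the domain: 5. The leftmost is syllable 5 (be:).
  → primary stress on syllable 5.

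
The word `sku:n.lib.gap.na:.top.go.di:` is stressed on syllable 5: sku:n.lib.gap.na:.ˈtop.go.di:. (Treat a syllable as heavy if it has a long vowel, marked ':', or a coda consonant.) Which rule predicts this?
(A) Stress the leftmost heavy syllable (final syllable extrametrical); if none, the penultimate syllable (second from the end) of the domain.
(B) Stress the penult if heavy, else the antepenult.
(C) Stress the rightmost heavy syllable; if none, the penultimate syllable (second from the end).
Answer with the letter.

Rule A → syllable 1 (observed: 5).
Rule B → syllable 5 ✓.
Rule C → syllable 7 (observed: 5).

B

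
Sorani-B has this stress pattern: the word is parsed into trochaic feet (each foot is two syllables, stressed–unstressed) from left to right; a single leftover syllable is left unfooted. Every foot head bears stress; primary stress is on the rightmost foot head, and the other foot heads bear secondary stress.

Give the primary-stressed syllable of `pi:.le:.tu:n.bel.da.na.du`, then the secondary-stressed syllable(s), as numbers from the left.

Parse left to right into trochaic (ˈσσ) feet: (ˈpi:.le:) (ˈtu:n.bel) (ˈda.na) du. Syllable 7 is left unfooted.
Foot heads (stressed positions): 1, 3, 5.
End Rule Rightmost: primary stress on the rightmost head = syllable 5.
Secondary stress on 1, 3: ˌpi:.le:.ˌtu:n.bel.ˈda.na.du.

primary 5, secondary 1, 3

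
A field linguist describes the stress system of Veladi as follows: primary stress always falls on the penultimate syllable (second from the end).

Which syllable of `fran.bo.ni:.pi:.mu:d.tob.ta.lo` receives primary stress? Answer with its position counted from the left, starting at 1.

7

The word has 8 syllables; the penultimate syllable (second from the end) is syllable 7 (ta).
Primary stress: syllable 7 → fran.bo.ni:.pi:.mu:d.tob.ˈta.lo.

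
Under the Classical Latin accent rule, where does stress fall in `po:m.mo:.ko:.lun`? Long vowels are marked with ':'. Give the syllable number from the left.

3

Classical Latin: stress the penult if heavy (long vowel or closed), else the antepenult.
Weights: 2 mo: H, 3 ko: H, 4 lun H.
The penult (syllable 3, ko:) is heavy, so it takes stress.
Stress on syllable 3: po:m.mo:.ˈko:.lun.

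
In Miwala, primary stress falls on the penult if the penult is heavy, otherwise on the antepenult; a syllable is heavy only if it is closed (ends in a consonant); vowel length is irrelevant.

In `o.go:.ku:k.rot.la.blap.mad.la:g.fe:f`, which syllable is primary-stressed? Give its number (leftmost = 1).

Weights: 7 mad H, 8 la:g H, 9 fe:f H.
The penult (syllable 8, la:g) is heavy, so it takes stress.
Primary stress: syllable 8 → o.go:.ku:k.rot.la.blap.mad.ˈla:g.fe:f.

8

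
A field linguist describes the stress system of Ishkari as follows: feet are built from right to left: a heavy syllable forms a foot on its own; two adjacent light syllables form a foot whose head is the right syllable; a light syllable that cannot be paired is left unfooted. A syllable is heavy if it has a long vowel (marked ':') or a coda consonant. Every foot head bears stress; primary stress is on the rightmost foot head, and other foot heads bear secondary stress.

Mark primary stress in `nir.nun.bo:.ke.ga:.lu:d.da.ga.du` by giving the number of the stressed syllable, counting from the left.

Weights: 1 nir H, 2 nun H, 3 bo: H, 4 ke L, 5 ga: H, 6 lu:d H, 7 da L, 8 ga L, 9 du L.
Parse right to left (heavy = foot alone; LL = one foot; stranded L unfooted): (ˈnir) (ˈnun) (ˈbo:) ke (ˈga:) (ˈlu:d) da (ga.ˈdu).
Foot heads: 1, 2, 3, 5, 6, 9.
Primary stress on the rightmost head = syllable 9.
Primary stress: syllable 9 → nir.nun.bo:.ke.ga:.lu:d.da.ga.ˈdu.

9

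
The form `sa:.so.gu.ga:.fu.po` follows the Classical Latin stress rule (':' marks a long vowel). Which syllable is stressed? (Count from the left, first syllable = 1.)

4

Classical Latin: stress the penult if heavy (long vowel or closed), else the antepenult.
Weights: 4 ga: H, 5 fu L, 6 po L.
The penult (syllable 5, fu) is light, so stress falls on the antepenult (syllable 4, ga:).
Stress on syllable 4: sa:.so.gu.ˈga:.fu.po.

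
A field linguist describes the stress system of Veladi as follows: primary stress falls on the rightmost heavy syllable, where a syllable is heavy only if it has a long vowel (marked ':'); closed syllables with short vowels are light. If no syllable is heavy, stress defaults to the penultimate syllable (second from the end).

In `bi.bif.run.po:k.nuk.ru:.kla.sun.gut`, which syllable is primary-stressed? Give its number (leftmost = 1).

Weights: 1 bi L, 2 bif L, 3 run L, 4 po:k H, 5 nuk L, 6 ru: H, 7 kla L, 8 sun L, 9 gut L.
Heavy syllables in the domain: 4, 6. The rightmost is syllable 6 (ru:).
Primary stress: syllable 6 → bi.bif.run.po:k.nuk.ˈru:.kla.sun.gut.

6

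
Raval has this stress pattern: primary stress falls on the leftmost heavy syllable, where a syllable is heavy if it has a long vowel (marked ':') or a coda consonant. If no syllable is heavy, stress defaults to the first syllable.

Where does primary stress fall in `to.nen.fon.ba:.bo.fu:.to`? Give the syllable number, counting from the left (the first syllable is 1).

Weights: 1 to L, 2 nen H, 3 fon H, 4 ba: H, 5 bo L, 6 fu: H, 7 to L.
Heavy syllables in the domain: 2, 3, 4, 6. The leftmost is syllable 2 (nen).
Primary stress: syllable 2 → to.ˈnen.fon.ba:.bo.fu:.to.

2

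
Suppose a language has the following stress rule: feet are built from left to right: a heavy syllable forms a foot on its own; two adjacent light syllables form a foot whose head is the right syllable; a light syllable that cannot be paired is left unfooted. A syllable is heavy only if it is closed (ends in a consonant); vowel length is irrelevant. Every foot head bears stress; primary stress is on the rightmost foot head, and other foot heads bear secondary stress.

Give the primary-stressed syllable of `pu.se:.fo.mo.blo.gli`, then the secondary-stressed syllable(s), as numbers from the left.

primary 6, secondary 2, 4

Weights: 1 pu L, 2 se: L, 3 fo L, 4 mo L, 5 blo L, 6 gli L.
Parse left to right (heavy = foot alone; LL = one foot; stranded L unfooted): (pu.ˈse:) (fo.ˈmo) (blo.ˈgli).
Foot heads: 2, 4, 6.
Primary stress on the rightmost head = syllable 6.
Secondary stress on 2, 4: pu.ˌse:.fo.ˌmo.blo.ˈgli.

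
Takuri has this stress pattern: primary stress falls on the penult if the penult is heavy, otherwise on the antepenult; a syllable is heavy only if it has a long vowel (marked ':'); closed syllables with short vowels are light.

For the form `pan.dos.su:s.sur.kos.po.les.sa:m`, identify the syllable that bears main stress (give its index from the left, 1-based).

6

Weights: 6 po L, 7 les L, 8 sa:m H.
The penult (syllable 7, les) is light, so stress falls on the antepenult (syllable 6, po).
Primary stress: syllable 6 → pan.dos.su:s.sur.kos.ˈpo.les.sa:m.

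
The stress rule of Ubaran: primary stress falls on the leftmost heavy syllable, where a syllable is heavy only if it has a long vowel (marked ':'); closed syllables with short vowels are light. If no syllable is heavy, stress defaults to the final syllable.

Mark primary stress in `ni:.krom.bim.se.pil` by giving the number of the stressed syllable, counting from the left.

1

Weights: 1 ni: H, 2 krom L, 3 bim L, 4 se L, 5 pil L.
Heavy syllables in the domain: 1. The leftmost is syllable 1 (ni:).
Primary stress: syllable 1 → ˈni:.krom.bim.se.pil.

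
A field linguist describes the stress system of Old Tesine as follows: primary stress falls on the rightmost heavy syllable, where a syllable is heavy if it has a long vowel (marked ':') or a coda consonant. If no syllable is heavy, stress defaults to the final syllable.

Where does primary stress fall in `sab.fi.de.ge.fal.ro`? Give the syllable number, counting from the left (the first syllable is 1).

5

Weights: 1 sab H, 2 fi L, 3 de L, 4 ge L, 5 fal H, 6 ro L.
Heavy syllables in the domain: 1, 5. The rightmost is syllable 5 (fal).
Primary stress: syllable 5 → sab.fi.de.ge.ˈfal.ro.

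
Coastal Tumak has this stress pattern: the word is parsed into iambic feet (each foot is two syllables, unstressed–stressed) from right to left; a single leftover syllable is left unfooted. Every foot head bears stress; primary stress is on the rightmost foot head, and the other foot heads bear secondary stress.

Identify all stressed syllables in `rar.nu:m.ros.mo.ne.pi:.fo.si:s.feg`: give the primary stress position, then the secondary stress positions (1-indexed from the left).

primary 9, secondary 3, 5, 7

Parse right to left into iambic (σˈσ) feet: rar (nu:m.ˈros) (mo.ˈne) (pi:.ˈfo) (si:s.ˈfeg). Syllable 1 is left unfooted.
Foot heads (stressed positions): 3, 5, 7, 9.
End Rule Rightmost: primary stress on the rightmost head = syllable 9.
Secondary stress on 3, 5, 7: rar.nu:m.ˌros.mo.ˌne.pi:.ˌfo.si:s.ˈfeg.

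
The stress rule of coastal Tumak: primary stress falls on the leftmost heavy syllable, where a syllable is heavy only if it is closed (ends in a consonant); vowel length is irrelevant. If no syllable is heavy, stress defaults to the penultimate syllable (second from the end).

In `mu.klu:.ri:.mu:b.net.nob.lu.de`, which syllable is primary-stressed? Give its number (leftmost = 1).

Weights: 1 mu L, 2 klu: L, 3 ri: L, 4 mu:b H, 5 net H, 6 nob H, 7 lu L, 8 de L.
Heavy syllables in the domain: 4, 5, 6. The leftmost is syllable 4 (mu:b).
Primary stress: syllable 4 → mu.klu:.ri:.ˈmu:b.net.nob.lu.de.

4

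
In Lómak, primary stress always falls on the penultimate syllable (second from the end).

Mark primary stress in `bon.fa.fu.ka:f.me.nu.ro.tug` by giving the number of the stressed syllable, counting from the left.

The word has 8 syllables; the penultimate syllable (second from the end) is syllable 7 (ro).
Primary stress: syllable 7 → bon.fa.fu.ka:f.me.nu.ˈro.tug.

7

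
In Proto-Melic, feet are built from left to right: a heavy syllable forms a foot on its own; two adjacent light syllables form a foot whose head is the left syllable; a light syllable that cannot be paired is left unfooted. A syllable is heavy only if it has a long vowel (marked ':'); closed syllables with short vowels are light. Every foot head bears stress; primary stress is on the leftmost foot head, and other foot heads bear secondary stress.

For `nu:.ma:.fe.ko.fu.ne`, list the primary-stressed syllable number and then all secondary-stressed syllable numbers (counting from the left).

primary 1, secondary 2, 3, 5

Weights: 1 nu: H, 2 ma: H, 3 fe L, 4 ko L, 5 fu L, 6 ne L.
Parse left to right (heavy = foot alone; LL = one foot; stranded L unfooted): (ˈnu:) (ˈma:) (ˈfe.ko) (ˈfu.ne).
Foot heads: 1, 2, 3, 5.
Primary stress on the leftmost head = syllable 1.
Secondary stress on 2, 3, 5: ˈnu:.ˌma:.ˌfe.ko.ˌfu.ne.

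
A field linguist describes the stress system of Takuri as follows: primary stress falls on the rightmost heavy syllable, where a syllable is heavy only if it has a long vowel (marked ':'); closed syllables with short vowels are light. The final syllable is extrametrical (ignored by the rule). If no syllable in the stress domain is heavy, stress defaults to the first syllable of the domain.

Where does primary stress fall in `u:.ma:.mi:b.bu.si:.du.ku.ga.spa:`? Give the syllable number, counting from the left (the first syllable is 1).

5

The final syllable (9, spa:) is extrametrical; the stress domain is syllables 1–8.
Weights: 1 u: H, 2 ma: H, 3 mi:b H, 4 bu L, 5 si: H, 6 du L, 7 ku L, 8 ga L.
Heavy syllables in the domain: 1, 2, 3, 5. The rightmost is syllable 5 (si:).
Primary stress: syllable 5 → u:.ma:.mi:b.bu.ˈsi:.du.ku.ga.spa:.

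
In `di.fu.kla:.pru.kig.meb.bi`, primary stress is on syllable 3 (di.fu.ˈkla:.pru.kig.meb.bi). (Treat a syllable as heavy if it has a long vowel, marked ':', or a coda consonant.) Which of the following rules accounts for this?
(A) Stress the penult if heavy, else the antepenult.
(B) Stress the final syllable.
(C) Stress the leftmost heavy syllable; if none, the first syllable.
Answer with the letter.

C

Rule A → syllable 6 (observed: 3).
Rule B → syllable 7 (observed: 3).
Rule C → syllable 3 ✓.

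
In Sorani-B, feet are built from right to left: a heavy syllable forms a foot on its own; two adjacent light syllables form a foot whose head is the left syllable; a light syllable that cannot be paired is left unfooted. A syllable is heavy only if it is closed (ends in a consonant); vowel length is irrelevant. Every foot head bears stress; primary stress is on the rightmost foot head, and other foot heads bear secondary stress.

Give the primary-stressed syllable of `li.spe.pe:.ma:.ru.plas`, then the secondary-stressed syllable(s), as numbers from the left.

primary 6, secondary 2, 4

Weights: 1 li L, 2 spe L, 3 pe: L, 4 ma: L, 5 ru L, 6 plas H.
Parse right to left (heavy = foot alone; LL = one foot; stranded L unfooted): li (ˈspe.pe:) (ˈma:.ru) (ˈplas).
Foot heads: 2, 4, 6.
Primary stress on the rightmost head = syllable 6.
Secondary stress on 2, 4: li.ˌspe.pe:.ˌma:.ru.ˈplas.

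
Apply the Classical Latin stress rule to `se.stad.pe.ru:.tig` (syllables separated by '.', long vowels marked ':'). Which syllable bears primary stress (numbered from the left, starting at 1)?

Classical Latin: stress the penult if heavy (long vowel or closed), else the antepenult.
Weights: 3 pe L, 4 ru: H, 5 tig H.
The penult (syllable 4, ru:) is heavy, so it takes stress.
Stress on syllable 4: se.stad.pe.ˈru:.tig.

4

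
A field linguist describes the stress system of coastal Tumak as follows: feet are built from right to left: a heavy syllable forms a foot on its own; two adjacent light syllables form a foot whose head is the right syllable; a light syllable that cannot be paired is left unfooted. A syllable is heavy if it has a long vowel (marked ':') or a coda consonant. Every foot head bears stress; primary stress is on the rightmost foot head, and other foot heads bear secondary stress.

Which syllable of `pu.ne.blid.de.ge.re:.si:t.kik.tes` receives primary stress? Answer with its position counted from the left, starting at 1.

Weights: 1 pu L, 2 ne L, 3 blid H, 4 de L, 5 ge L, 6 re: H, 7 si:t H, 8 kik H, 9 tes H.
Parse right to left (heavy = foot alone; LL = one foot; stranded L unfooted): (pu.ˈne) (ˈblid) (de.ˈge) (ˈre:) (ˈsi:t) (ˈkik) (ˈtes).
Foot heads: 2, 3, 5, 6, 7, 8, 9.
Primary stress on the rightmost head = syllable 9.
Primary stress: syllable 9 → pu.ne.blid.de.ge.re:.si:t.kik.ˈtes.

9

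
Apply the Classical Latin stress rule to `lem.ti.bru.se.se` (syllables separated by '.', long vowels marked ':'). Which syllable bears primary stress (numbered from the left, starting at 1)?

3

Classical Latin: stress the penult if heavy (long vowel or closed), else the antepenult.
Weights: 3 bru L, 4 se L, 5 se L.
The penult (syllable 4, se) is light, so stress falls on the antepenult (syllable 3, bru).
Stress on syllable 3: lem.ti.ˈbru.se.se.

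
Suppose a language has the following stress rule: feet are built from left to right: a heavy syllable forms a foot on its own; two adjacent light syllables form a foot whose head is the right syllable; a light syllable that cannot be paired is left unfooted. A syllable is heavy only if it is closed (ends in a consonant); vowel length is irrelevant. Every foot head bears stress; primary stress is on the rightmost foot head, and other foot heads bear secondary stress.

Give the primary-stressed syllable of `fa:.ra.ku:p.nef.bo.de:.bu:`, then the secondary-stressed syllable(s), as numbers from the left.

Weights: 1 fa: L, 2 ra L, 3 ku:p H, 4 nef H, 5 bo L, 6 de: L, 7 bu: L.
Parse left to right (heavy = foot alone; LL = one foot; stranded L unfooted): (fa:.ˈra) (ˈku:p) (ˈnef) (bo.ˈde:) bu:.
Foot heads: 2, 3, 4, 6.
Primary stress on the rightmost head = syllable 6.
Secondary stress on 2, 3, 4: fa:.ˌra.ˌku:p.ˌnef.bo.ˈde:.bu:.

primary 6, secondary 2, 3, 4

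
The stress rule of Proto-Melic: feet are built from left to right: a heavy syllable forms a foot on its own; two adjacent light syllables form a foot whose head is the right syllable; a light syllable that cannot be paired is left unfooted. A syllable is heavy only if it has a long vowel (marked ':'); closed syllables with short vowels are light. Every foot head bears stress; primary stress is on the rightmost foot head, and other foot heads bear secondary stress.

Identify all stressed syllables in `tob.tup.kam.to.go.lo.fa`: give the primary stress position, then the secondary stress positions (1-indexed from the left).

Weights: 1 tob L, 2 tup L, 3 kam L, 4 to L, 5 go L, 6 lo L, 7 fa L.
Parse left to right (heavy = foot alone; LL = one foot; stranded L unfooted): (tob.ˈtup) (kam.ˈto) (go.ˈlo) fa.
Foot heads: 2, 4, 6.
Primary stress on the rightmost head = syllable 6.
Secondary stress on 2, 4: tob.ˌtup.kam.ˌto.go.ˈlo.fa.

primary 6, secondary 2, 4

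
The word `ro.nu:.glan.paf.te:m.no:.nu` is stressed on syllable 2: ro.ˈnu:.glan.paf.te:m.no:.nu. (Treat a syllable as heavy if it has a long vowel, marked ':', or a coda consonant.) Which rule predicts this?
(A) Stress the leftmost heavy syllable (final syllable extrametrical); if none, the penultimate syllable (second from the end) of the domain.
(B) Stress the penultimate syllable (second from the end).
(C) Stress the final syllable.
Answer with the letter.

A

Rule A → syllable 2 ✓.
Rule B → syllable 6 (observed: 2).
Rule C → syllable 7 (observed: 2).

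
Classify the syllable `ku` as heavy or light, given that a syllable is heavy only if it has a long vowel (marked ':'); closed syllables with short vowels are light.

light

`ku`: short vowel, open (no coda). Short vowel → light.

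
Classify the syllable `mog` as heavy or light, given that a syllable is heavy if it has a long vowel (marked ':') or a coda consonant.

`mog`: short vowel, closed (coda /g/). Closed → heavy.

heavy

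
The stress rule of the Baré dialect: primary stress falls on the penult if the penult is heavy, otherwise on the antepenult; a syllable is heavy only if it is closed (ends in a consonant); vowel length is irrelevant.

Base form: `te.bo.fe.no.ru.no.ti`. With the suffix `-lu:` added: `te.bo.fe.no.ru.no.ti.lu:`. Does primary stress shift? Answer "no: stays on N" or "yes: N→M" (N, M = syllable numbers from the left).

Base `te.bo.fe.no.ru.no.ti` (7 syllables):
  Weights: 5 ru L, 6 no L, 7 ti L.
  The penult (syllable 6, no) is light, so stress falls on the antepenult (syllable 5, ru).
  → primary stress on syllable 5.
Suffixed `te.bo.fe.no.ru.no.ti.lu:` (8 syllables):
  Weights: 6 no L, 7 ti L, 8 lu: L.
  The penult (syllable 7, ti) is light, so stress falls on the antepenult (syllable 6, no).
  → primary stress on syllable 6.

yes: 5→6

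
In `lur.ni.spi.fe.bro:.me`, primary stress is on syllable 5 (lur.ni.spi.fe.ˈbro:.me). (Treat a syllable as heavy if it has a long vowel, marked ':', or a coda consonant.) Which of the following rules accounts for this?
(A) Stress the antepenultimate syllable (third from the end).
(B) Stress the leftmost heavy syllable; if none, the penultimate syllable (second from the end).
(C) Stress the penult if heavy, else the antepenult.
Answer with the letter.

Rule A → syllable 4 (observed: 5).
Rule B → syllable 1 (observed: 5).
Rule C → syllable 5 ✓.

C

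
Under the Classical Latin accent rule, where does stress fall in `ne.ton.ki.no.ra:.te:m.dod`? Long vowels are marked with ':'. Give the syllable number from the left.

6

Classical Latin: stress the penult if heavy (long vowel or closed), else the antepenult.
Weights: 5 ra: H, 6 te:m H, 7 dod H.
The penult (syllable 6, te:m) is heavy, so it takes stress.
Stress on syllable 6: ne.ton.ki.no.ra:.ˈte:m.dod.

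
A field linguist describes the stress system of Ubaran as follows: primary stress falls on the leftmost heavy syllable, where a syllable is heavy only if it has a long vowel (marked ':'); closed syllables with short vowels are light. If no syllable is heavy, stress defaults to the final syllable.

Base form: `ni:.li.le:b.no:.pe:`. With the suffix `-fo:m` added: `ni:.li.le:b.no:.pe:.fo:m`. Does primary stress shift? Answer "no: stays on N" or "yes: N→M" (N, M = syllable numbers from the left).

Base `ni:.li.le:b.no:.pe:` (5 syllables):
  Weights: 1 ni: H, 2 li L, 3 le:b H, 4 no: H, 5 pe: H.
  Heavy syllables in the domain: 1, 3, 4, 5. The leftmost is syllable 1 (ni:).
  → primary stress on syllable 1.
Suffixed `ni:.li.le:b.no:.pe:.fo:m` (6 syllables):
  Weights: 1 ni: H, 2 li L, 3 le:b H, 4 no: H, 5 pe: H, 6 fo:m H.
  Heavy syllables in the domain: 1, 3, 4, 5, 6. The leftmost is syllable 1 (ni:).
  → primary stress on syllable 1.

no: stays on 1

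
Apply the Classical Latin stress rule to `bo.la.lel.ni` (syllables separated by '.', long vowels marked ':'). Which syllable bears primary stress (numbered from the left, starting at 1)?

Classical Latin: stress the penult if heavy (long vowel or closed), else the antepenult.
Weights: 2 la L, 3 lel H, 4 ni L.
The penult (syllable 3, lel) is heavy, so it takes stress.
Stress on syllable 3: bo.la.ˈlel.ni.

3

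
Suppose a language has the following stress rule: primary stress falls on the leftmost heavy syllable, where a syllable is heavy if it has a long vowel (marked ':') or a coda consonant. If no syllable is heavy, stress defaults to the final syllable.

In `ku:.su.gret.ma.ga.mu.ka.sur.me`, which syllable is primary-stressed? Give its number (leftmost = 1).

Weights: 1 ku: H, 2 su L, 3 gret H, 4 ma L, 5 ga L, 6 mu L, 7 ka L, 8 sur H, 9 me L.
Heavy syllables in the domain: 1, 3, 8. The leftmost is syllable 1 (ku:).
Primary stress: syllable 1 → ˈku:.su.gret.ma.ga.mu.ka.sur.me.

1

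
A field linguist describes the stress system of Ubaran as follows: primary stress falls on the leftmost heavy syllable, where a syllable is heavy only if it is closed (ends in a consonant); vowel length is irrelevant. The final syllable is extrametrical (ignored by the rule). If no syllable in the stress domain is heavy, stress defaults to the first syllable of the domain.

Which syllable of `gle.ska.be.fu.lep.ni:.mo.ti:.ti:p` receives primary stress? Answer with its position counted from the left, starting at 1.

The final syllable (9, ti:p) is extrametrical; the stress domain is syllables 1–8.
Weights: 1 gle L, 2 ska L, 3 be L, 4 fu L, 5 lep H, 6 ni: L, 7 mo L, 8 ti: L.
Heavy syllables in the domain: 5. The leftmost is syllable 5 (lep).
Primary stress: syllable 5 → gle.ska.be.fu.ˈlep.ni:.mo.ti:.ti:p.

5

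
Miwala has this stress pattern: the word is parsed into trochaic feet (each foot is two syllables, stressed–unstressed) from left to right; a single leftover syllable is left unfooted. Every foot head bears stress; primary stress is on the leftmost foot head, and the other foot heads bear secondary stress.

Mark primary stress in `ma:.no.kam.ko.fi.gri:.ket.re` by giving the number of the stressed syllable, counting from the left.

1

Parse left to right into trochaic (ˈσσ) feet: (ˈma:.no) (ˈkam.ko) (ˈfi.gri:) (ˈket.re).
Foot heads (stressed positions): 1, 3, 5, 7.
End Rule Leftmost: primary stress on the leftmost head = syllable 1.
Primary stress: syllable 1 → ˈma:.no.kam.ko.fi.gri:.ket.re.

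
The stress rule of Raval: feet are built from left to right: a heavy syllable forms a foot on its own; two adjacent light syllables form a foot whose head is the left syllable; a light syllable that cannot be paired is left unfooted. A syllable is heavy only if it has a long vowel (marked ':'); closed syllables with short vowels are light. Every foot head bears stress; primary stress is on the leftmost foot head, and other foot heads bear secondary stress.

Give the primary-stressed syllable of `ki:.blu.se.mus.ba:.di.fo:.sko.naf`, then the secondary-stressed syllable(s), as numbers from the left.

primary 1, secondary 2, 5, 7, 8

Weights: 1 ki: H, 2 blu L, 3 se L, 4 mus L, 5 ba: H, 6 di L, 7 fo: H, 8 sko L, 9 naf L.
Parse left to right (heavy = foot alone; LL = one foot; stranded L unfooted): (ˈki:) (ˈblu.se) mus (ˈba:) di (ˈfo:) (ˈsko.naf).
Foot heads: 1, 2, 5, 7, 8.
Primary stress on the leftmost head = syllable 1.
Secondary stress on 2, 5, 7, 8: ˈki:.ˌblu.se.mus.ˌba:.di.ˌfo:.ˌsko.naf.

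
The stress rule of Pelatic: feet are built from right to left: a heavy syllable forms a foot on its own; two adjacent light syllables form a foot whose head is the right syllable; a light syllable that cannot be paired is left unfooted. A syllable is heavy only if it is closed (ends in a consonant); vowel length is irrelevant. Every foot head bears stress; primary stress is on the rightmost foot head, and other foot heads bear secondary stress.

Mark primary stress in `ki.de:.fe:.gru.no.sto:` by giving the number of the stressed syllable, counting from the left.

Weights: 1 ki L, 2 de: L, 3 fe: L, 4 gru L, 5 no L, 6 sto: L.
Parse right to left (heavy = foot alone; LL = one foot; stranded L unfooted): (ki.ˈde:) (fe:.ˈgru) (no.ˈsto:).
Foot heads: 2, 4, 6.
Primary stress on the rightmost head = syllable 6.
Primary stress: syllable 6 → ki.de:.fe:.gru.no.ˈsto:.

6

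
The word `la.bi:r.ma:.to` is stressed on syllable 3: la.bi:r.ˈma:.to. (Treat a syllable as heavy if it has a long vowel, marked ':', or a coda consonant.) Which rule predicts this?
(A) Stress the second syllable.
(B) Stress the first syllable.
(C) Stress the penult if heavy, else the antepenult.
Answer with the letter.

C

Rule A → syllable 2 (observed: 3).
Rule B → syllable 1 (observed: 3).
Rule C → syllable 3 ✓.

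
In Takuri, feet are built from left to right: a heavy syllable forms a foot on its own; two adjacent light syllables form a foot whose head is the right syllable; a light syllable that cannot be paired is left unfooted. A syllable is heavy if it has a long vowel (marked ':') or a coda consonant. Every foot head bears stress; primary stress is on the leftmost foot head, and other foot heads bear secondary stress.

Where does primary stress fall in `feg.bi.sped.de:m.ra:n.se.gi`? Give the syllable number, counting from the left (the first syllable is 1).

1

Weights: 1 feg H, 2 bi L, 3 sped H, 4 de:m H, 5 ra:n H, 6 se L, 7 gi L.
Parse left to right (heavy = foot alone; LL = one foot; stranded L unfooted): (ˈfeg) bi (ˈsped) (ˈde:m) (ˈra:n) (se.ˈgi).
Foot heads: 1, 3, 4, 5, 7.
Primary stress on the leftmost head = syllable 1.
Primary stress: syllable 1 → ˈfeg.bi.sped.de:m.ra:n.se.gi.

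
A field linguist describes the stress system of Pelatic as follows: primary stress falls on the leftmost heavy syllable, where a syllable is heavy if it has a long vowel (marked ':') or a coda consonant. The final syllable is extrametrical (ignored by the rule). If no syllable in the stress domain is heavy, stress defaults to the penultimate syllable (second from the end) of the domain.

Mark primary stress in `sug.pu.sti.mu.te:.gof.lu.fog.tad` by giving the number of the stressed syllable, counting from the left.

The final syllable (9, tad) is extrametrical; the stress domain is syllables 1–8.
Weights: 1 sug H, 2 pu L, 3 sti L, 4 mu L, 5 te: H, 6 gof H, 7 lu L, 8 fog H.
Heavy syllables in the domain: 1, 5, 6, 8. The leftmost is syllable 1 (sug).
Primary stress: syllable 1 → ˈsug.pu.sti.mu.te:.gof.lu.fog.tad.

1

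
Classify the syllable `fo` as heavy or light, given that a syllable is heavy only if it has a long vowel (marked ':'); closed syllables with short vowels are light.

`fo`: short vowel, open (no coda). Short vowel → light.

light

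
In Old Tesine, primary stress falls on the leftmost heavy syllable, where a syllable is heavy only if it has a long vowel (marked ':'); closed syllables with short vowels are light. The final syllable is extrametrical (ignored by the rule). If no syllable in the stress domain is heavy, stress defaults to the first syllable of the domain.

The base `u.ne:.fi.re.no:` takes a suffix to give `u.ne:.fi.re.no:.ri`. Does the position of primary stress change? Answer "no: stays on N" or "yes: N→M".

no: stays on 2

Base `u.ne:.fi.re.no:` (5 syllables):
  The final syllable (5, no:) is extrametrical; the stress domain is syllables 1–4.
  Weights: 1 u L, 2 ne: H, 3 fi L, 4 re L.
  Heavy syllables in the domain: 2. The leftmost is syllable 2 (ne:).
  → primary stress on syllable 2.
Suffixed `u.ne:.fi.re.no:.ri` (6 syllables):
  The final syllable (6, ri) is extrametrical; the stress domain is syllables 1–5.
  Weights: 1 u L, 2 ne: H, 3 fi L, 4 re L, 5 no: H.
  Heavy syllables in the domain: 2, 5. The leftmost is syllable 2 (ne:).
  → primary stress on syllable 2.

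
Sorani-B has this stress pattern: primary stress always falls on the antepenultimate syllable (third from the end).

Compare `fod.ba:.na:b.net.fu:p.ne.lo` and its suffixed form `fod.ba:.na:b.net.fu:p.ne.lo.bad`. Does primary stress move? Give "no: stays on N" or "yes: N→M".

Base `fod.ba:.na:b.net.fu:p.ne.lo` (7 syllables):
  The word has 7 syllables; the antepenultimate syllable (third from the end) is syllable 5 (fu:p).
  → primary stress on syllable 5.
Suffixed `fod.ba:.na:b.net.fu:p.ne.lo.bad` (8 syllables):
  The word has 8 syllables; the antepenultimate syllable (third from the end) is syllable 6 (ne).
  → primary stress on syllable 6.

yes: 5→6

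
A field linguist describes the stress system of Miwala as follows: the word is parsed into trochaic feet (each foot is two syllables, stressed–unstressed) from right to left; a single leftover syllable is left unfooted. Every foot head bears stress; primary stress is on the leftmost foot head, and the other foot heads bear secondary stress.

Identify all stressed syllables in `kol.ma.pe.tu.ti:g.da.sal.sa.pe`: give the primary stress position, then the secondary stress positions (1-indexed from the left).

Parse right to left into trochaic (ˈσσ) feet: kol (ˈma.pe) (ˈtu.ti:g) (ˈda.sal) (ˈsa.pe). Syllable 1 is left unfooted.
Foot heads (stressed positions): 2, 4, 6, 8.
End Rule Leftmost: primary stress on the leftmost head = syllable 2.
Secondary stress on 4, 6, 8: kol.ˈma.pe.ˌtu.ti:g.ˌda.sal.ˌsa.pe.

primary 2, secondary 4, 6, 8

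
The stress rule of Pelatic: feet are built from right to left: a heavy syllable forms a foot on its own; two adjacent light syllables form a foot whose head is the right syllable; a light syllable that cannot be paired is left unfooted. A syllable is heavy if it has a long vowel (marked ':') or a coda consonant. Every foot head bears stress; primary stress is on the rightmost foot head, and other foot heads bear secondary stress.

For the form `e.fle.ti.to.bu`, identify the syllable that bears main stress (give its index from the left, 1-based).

Weights: 1 e L, 2 fle L, 3 ti L, 4 to L, 5 bu L.
Parse right to left (heavy = foot alone; LL = one foot; stranded L unfooted): e (fle.ˈti) (to.ˈbu).
Foot heads: 3, 5.
Primary stress on the rightmost head = syllable 5.
Primary stress: syllable 5 → e.fle.ti.to.ˈbu.

5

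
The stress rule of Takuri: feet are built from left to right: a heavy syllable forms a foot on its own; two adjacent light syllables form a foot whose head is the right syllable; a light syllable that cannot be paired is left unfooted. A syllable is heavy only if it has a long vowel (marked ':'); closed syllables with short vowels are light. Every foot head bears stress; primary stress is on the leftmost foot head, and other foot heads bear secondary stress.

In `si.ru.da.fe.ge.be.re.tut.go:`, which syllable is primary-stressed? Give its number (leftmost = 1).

2

Weights: 1 si L, 2 ru L, 3 da L, 4 fe L, 5 ge L, 6 be L, 7 re L, 8 tut L, 9 go: H.
Parse left to right (heavy = foot alone; LL = one foot; stranded L unfooted): (si.ˈru) (da.ˈfe) (ge.ˈbe) (re.ˈtut) (ˈgo:).
Foot heads: 2, 4, 6, 8, 9.
Primary stress on the leftmost head = syllable 2.
Primary stress: syllable 2 → si.ˈru.da.fe.ge.be.re.tut.go:.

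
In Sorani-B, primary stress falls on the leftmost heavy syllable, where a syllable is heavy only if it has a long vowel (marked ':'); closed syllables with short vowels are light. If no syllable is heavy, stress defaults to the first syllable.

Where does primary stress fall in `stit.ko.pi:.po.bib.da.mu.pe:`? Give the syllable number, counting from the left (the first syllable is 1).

Weights: 1 stit L, 2 ko L, 3 pi: H, 4 po L, 5 bib L, 6 da L, 7 mu L, 8 pe: H.
Heavy syllables in the domain: 3, 8. The leftmost is syllable 3 (pi:).
Primary stress: syllable 3 → stit.ko.ˈpi:.po.bib.da.mu.pe:.

3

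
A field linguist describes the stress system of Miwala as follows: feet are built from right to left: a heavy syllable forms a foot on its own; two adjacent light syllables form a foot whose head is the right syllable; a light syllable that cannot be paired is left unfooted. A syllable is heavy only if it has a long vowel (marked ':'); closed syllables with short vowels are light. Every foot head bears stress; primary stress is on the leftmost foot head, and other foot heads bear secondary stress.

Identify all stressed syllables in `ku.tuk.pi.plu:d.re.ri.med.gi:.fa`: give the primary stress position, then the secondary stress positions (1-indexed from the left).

primary 3, secondary 4, 7, 8

Weights: 1 ku L, 2 tuk L, 3 pi L, 4 plu:d H, 5 re L, 6 ri L, 7 med L, 8 gi: H, 9 fa L.
Parse right to left (heavy = foot alone; LL = one foot; stranded L unfooted): ku (tuk.ˈpi) (ˈplu:d) re (ri.ˈmed) (ˈgi:) fa.
Foot heads: 3, 4, 7, 8.
Primary stress on the leftmost head = syllable 3.
Secondary stress on 4, 7, 8: ku.tuk.ˈpi.ˌplu:d.re.ri.ˌmed.ˌgi:.fa.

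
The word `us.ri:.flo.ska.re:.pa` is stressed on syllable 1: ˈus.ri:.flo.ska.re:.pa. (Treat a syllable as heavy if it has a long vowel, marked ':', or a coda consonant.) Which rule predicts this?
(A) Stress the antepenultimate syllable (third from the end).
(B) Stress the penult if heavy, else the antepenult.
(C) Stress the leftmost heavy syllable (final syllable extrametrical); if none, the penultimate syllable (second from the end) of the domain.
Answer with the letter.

Rule A → syllable 4 (observed: 1).
Rule B → syllable 5 (observed: 1).
Rule C → syllable 1 ✓.

C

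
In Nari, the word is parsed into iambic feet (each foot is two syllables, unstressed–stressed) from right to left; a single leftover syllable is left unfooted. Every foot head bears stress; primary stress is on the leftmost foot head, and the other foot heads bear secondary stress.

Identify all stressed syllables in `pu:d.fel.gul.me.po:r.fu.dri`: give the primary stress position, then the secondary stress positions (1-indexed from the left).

primary 3, secondary 5, 7

Parse right to left into iambic (σˈσ) feet: pu:d (fel.ˈgul) (me.ˈpo:r) (fu.ˈdri). Syllable 1 is left unfooted.
Foot heads (stressed positions): 3, 5, 7.
End Rule Leftmost: primary stress on the leftmost head = syllable 3.
Secondary stress on 5, 7: pu:d.fel.ˈgul.me.ˌpo:r.fu.ˌdri.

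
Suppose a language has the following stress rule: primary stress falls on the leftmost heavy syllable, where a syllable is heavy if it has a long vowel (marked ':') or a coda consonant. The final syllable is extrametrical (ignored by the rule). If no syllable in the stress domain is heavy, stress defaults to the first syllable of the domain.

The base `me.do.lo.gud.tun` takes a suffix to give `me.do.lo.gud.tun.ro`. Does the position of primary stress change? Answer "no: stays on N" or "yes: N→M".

no: stays on 4

Base `me.do.lo.gud.tun` (5 syllables):
  The final syllable (5, tun) is extrametrical; the stress domain is syllables 1–4.
  Weights: 1 me L, 2 do L, 3 lo L, 4 gud H.
  Heavy syllables in the domain: 4. The leftmost is syllable 4 (gud).
  → primary stress on syllable 4.
Suffixed `me.do.lo.gud.tun.ro` (6 syllables):
  The final syllable (6, ro) is extrametrical; the stress domain is syllables 1–5.
  Weights: 1 me L, 2 do L, 3 lo L, 4 gud H, 5 tun H.
  Heavy syllables in the domain: 4, 5. The leftmost is syllable 4 (gud).
  → primary stress on syllable 4.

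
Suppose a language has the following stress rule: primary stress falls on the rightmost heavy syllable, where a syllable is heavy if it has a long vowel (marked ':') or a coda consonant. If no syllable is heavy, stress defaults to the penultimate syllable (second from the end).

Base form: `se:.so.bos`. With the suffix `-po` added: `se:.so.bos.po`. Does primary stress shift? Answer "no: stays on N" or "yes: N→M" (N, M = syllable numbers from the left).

no: stays on 3

Base `se:.so.bos` (3 syllables):
  Weights: 1 se: H, 2 so L, 3 bos H.
  Heavy syllables in the domain: 1, 3. The rightmost is syllable 3 (bos).
  → primary stress on syllable 3.
Suffixed `se:.so.bos.po` (4 syllables):
  Weights: 1 se: H, 2 so L, 3 bos H, 4 po L.
  Heavy syllables in the domain: 1, 3. The rightmost is syllable 3 (bos).
  → primary stress on syllable 3.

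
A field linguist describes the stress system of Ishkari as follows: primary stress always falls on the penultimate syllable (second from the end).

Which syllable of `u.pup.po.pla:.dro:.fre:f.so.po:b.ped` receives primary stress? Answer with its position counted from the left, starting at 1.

The word has 9 syllables; the penultimate syllable (second from the end) is syllable 8 (po:b).
Primary stress: syllable 8 → u.pup.po.pla:.dro:.fre:f.so.ˈpo:b.ped.

8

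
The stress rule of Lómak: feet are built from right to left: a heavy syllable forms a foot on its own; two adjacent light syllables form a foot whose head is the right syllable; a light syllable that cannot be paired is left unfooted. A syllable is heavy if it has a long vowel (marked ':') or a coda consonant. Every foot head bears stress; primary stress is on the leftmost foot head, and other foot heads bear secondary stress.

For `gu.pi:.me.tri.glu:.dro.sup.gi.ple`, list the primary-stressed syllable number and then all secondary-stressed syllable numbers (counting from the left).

Weights: 1 gu L, 2 pi: H, 3 me L, 4 tri L, 5 glu: H, 6 dro L, 7 sup H, 8 gi L, 9 ple L.
Parse right to left (heavy = foot alone; LL = one foot; stranded L unfooted): gu (ˈpi:) (me.ˈtri) (ˈglu:) dro (ˈsup) (gi.ˈple).
Foot heads: 2, 4, 5, 7, 9.
Primary stress on the leftmost head = syllable 2.
Secondary stress on 4, 5, 7, 9: gu.ˈpi:.me.ˌtri.ˌglu:.dro.ˌsup.gi.ˌple.

primary 2, secondary 4, 5, 7, 9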